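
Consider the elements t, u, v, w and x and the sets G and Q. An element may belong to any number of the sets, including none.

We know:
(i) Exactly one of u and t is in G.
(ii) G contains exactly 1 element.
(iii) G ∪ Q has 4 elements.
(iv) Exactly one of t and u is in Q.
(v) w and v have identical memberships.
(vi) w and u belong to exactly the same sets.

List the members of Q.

Q = {u, v, w}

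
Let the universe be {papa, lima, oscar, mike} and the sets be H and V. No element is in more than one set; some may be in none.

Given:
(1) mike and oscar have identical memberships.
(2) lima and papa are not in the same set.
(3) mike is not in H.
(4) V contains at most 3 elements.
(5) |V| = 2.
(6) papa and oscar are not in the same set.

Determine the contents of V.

V = {mike, oscar}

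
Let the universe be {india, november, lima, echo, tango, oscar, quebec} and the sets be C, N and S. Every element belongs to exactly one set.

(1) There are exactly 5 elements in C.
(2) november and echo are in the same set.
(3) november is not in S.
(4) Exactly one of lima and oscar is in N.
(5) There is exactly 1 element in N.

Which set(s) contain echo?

echo: C

From (3): november ∉ S.
(2): echo matches november: echo ∉ S.
Suppose echo ∉ C: no assignment then satisfies all the clues, so echo ∈ C.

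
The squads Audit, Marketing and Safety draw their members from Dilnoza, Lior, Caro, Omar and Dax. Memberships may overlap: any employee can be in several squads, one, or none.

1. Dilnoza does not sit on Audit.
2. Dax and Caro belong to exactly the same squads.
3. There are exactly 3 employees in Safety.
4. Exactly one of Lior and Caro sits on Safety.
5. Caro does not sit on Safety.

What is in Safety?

Safety = {Dilnoza, Lior, Omar}

From (1): Dilnoza ∉ Audit.
From (5): Caro ∉ Safety.
(2): Dax matches Caro: Dax ∉ Safety.
(3): only 3 candidates remain for Safety, so all are in.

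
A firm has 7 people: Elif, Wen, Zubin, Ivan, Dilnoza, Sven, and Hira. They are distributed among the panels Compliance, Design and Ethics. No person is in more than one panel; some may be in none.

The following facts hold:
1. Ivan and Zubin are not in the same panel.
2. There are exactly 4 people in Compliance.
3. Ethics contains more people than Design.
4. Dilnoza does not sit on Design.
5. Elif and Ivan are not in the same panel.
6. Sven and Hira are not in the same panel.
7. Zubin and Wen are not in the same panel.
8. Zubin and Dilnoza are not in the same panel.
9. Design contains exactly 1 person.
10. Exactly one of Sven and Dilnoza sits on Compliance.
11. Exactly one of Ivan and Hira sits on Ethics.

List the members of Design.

Design = {Zubin}

From (4): Dilnoza ∉ Design.
Suppose Elif ∈ Design: no assignment then satisfies all the clues, so Elif ∉ Design.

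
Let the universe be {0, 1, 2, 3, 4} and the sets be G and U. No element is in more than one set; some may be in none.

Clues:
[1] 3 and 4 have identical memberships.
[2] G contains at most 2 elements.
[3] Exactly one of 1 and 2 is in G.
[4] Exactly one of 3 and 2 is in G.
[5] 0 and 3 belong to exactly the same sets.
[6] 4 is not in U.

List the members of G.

G = {2}

From (6): 4 ∉ U.
(1): 3 matches 4: 3 ∉ U.
(5): 0 matches 3: 0 ∉ U.
Suppose 0 ∈ G: no assignment then satisfies all the clues, so 0 ∉ G.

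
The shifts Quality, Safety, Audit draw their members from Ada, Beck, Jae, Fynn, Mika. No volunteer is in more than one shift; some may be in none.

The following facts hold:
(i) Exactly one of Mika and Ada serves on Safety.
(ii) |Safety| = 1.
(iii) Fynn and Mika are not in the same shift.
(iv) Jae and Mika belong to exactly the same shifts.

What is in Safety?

Safety = {Ada}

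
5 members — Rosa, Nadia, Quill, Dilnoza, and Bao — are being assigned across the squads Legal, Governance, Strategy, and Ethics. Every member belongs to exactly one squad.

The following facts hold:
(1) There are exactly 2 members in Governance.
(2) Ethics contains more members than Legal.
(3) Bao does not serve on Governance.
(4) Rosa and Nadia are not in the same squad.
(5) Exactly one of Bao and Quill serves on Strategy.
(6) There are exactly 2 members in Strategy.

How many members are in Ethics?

1

From (3): Bao ∉ Governance.
Suppose Rosa ∈ Legal: no assignment then satisfies all the clues, so Rosa ∉ Legal.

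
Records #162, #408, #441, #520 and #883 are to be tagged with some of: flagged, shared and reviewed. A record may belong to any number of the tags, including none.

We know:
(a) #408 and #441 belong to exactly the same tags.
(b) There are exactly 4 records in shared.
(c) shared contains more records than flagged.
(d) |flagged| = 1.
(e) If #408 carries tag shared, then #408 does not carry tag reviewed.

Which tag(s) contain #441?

#441: shared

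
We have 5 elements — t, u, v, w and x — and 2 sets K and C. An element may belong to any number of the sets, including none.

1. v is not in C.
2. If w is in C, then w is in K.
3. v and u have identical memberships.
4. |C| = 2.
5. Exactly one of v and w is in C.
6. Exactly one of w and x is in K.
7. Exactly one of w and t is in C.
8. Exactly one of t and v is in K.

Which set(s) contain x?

x: C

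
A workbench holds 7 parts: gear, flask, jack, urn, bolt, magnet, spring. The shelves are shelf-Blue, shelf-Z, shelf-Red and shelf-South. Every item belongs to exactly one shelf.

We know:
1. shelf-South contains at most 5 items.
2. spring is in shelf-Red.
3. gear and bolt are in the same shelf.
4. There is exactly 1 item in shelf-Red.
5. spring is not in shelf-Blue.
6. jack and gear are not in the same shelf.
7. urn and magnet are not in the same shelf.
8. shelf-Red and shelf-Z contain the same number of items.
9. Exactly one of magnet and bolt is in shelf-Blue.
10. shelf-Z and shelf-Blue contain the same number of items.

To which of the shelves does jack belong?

jack: shelf-Z

From (2): spring ∈ shelf-Red.
(4): shelf-Red already has 1, so the rest are out.
Suppose jack ∈ shelf-Blue: no assignment then satisfies all the clues, so jack ∉ shelf-Blue.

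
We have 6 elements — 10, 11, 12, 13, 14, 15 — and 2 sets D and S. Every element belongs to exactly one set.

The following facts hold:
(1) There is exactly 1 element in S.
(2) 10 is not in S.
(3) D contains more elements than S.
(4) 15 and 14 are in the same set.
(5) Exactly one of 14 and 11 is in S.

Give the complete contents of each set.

D = {10, 12, 13, 14, 15}; S = {11}

From (2): 10 ∉ S.
Only one set left: 10 ∈ D.
Suppose 11 ∈ D: no assignment then satisfies all the clues, so 11 ∉ D.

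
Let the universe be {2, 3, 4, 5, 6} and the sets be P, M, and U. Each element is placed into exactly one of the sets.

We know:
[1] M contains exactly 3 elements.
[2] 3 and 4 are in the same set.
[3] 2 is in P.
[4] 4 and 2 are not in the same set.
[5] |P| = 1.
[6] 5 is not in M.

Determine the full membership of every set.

P = {2}; M = {3, 4, 6}; U = {5}

From (3): 2 ∈ P.
From (6): 5 ∉ M.
(1): only 3 candidates remain for M, so all are in.
(5): P already has 1, so the rest are out.
Only one set left: 5 ∈ U.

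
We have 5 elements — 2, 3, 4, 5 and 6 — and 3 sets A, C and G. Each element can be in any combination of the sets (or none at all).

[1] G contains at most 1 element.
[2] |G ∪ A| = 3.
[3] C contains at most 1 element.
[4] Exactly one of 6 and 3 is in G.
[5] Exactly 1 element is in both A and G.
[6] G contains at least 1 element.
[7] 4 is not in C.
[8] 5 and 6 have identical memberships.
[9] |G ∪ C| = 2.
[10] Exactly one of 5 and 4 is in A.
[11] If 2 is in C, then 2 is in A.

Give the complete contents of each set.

A = {2, 3, 4}; C = {2}; G = {3}

From (7): 4 ∉ C.
Suppose 2 ∉ A: no assignment then satisfies all the clues, so 2 ∈ A.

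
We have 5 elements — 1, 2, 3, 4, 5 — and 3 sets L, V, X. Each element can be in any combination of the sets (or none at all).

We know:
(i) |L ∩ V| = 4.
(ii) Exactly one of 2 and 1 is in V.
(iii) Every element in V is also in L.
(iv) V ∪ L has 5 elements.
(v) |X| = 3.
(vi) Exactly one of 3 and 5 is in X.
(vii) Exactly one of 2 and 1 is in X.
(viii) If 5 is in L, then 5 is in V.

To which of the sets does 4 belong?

4: L, V, X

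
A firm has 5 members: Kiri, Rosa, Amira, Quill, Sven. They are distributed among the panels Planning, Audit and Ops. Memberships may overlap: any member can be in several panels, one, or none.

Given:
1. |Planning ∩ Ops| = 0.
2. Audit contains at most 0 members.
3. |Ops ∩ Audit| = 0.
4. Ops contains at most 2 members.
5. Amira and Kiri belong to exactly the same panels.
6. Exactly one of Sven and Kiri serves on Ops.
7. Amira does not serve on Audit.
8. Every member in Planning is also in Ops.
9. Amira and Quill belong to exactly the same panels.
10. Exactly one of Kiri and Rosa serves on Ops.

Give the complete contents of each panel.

Planning = {}; Audit = {}; Ops = {Rosa, Sven}

From (7): Amira ∉ Audit.
(2): Audit already has 0, so the rest are out.
Suppose Kiri ∈ Planning: no assignment then satisfies all the clues, so Kiri ∉ Planning.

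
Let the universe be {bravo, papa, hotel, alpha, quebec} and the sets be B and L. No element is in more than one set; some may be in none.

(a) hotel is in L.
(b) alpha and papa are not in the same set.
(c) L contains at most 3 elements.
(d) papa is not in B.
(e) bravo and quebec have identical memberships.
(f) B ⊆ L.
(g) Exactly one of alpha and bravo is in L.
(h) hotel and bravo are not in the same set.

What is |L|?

2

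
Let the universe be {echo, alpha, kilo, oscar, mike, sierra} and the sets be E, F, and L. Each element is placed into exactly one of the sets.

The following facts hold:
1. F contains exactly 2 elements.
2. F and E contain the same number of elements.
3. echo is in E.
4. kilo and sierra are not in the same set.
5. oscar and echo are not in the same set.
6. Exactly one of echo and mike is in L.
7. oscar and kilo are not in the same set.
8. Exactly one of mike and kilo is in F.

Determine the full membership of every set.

E = {echo, sierra}; F = {alpha, kilo}; L = {mike, oscar}

From (3): echo ∈ E.
(5): oscar ∉ E.
(6) (exactly one): mike ∈ L.
(8) (exactly one): kilo ∈ F.
(4): sierra ∉ F.
(7): oscar ∉ F.
Only one set left: oscar ∈ L.
(1): only 2 candidates remain for F, so all are in.
Suppose sierra ∉ E: no assignment then satisfies all the clues, so sierra ∈ E.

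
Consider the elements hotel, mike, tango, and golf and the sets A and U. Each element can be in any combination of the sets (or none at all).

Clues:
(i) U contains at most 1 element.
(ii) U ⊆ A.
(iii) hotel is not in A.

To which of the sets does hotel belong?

From (iii): hotel ∉ A.
(ii) contrapositive: hotel ∉ U.

hotel: none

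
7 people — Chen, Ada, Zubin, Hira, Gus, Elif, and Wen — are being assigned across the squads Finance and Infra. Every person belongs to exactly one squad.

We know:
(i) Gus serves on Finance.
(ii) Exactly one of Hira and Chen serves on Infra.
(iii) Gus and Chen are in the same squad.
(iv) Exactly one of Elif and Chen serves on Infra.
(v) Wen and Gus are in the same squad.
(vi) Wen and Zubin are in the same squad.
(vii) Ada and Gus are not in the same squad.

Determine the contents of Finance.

From (i): Gus ∈ Finance.
(iii): Chen matches Gus: Chen ∈ Finance.
(iv) (exactly one): Elif ∈ Infra.
(v): Wen matches Gus: Wen ∈ Finance.
(vi): Zubin matches Wen: Zubin ∈ Finance.
(vii): Ada ∉ Finance.
Only one squad left: Ada ∈ Infra.
(ii) (exactly one): Hira ∈ Infra.

Finance = {Chen, Gus, Wen, Zubin}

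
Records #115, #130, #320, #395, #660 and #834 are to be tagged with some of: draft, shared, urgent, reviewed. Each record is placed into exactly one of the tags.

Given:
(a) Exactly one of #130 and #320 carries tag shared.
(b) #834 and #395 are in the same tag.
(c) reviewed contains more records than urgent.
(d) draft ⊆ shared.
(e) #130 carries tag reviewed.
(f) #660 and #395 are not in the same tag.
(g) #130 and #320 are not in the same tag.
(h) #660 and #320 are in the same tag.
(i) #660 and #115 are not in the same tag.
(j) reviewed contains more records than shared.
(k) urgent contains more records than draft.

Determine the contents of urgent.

urgent = {#115}

From (e): #130 ∈ reviewed.
(a) (exactly one): #320 ∈ shared.
(h): #660 matches #320: #660 ∉ draft.
(h): #660 matches #320: #660 ∈ shared.
(i): #115 ∉ shared.
(d) contrapositive: #115 ∉ draft.
(f): #395 ∉ shared.
(b): #834 matches #395: #834 ∉ shared.
(d) contrapositive: #395 ∉ draft.
(d) contrapositive: #834 ∉ draft.
Suppose #115 ∉ urgent: no assignment then satisfies all the clues, so #115 ∈ urgent.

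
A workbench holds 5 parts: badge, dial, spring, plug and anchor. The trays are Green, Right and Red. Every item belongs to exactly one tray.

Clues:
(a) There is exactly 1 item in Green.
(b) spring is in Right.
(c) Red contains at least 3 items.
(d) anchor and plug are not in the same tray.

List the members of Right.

From (b): spring ∈ Right.
Suppose badge ∈ Right: no assignment then satisfies all the clues, so badge ∉ Right.

Right = {spring}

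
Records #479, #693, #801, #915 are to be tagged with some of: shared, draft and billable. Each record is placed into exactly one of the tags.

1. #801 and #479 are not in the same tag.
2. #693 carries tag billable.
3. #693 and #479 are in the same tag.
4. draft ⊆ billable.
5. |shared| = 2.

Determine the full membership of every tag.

shared = {#801, #915}; draft = {}; billable = {#479, #693}

From (2): #693 ∈ billable.
(3): #479 matches #693: #479 ∉ shared.
(3): #479 matches #693: #479 ∉ draft.
(3): #479 matches #693: #479 ∈ billable.
(5): only 2 candidates remain for shared, so all are in.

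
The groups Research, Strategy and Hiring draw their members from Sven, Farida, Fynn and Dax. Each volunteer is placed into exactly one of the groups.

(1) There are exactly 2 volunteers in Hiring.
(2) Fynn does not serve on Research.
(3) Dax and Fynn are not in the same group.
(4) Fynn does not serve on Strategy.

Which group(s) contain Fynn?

From (2): Fynn ∉ Research.
From (4): Fynn ∉ Strategy.
Only one group left: Fynn ∈ Hiring.
(3): Dax ∉ Hiring.

Fynn: Hiring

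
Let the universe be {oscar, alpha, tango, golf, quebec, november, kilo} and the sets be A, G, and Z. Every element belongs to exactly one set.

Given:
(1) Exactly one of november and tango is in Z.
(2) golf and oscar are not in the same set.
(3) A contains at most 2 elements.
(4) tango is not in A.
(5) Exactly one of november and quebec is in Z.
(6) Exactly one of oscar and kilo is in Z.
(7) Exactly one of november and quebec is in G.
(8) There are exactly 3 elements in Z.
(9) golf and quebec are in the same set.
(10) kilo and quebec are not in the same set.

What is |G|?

From (4): tango ∉ A.
Suppose oscar ∈ G: no assignment then satisfies all the clues, so oscar ∉ G.

3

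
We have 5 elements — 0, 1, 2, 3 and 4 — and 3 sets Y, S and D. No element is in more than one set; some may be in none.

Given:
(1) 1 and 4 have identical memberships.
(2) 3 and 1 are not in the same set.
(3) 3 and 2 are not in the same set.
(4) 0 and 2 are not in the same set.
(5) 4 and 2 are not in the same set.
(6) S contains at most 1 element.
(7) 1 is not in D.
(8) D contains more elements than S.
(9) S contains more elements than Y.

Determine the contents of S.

S = {2}

From (7): 1 ∉ D.
(1): 4 matches 1: 4 ∉ D.
Suppose 0 ∈ S: no assignment then satisfies all the clues, so 0 ∉ S.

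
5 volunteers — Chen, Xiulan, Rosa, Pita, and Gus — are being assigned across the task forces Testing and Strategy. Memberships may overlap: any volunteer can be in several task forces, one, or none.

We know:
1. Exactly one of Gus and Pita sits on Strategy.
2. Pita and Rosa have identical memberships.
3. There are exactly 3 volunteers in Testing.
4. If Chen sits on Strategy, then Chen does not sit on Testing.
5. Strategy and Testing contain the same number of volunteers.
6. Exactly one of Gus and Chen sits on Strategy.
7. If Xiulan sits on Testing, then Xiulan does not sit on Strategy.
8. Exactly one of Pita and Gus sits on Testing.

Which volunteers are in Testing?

Testing = {Pita, Rosa, Xiulan}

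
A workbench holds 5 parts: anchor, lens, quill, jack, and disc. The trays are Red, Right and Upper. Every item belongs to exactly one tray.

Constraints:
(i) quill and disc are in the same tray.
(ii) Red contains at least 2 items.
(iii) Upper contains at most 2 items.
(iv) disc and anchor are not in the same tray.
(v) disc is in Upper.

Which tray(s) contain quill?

quill: Upper

From (v): disc ∈ Upper.
(i): quill matches disc: quill ∉ Red.
(i): quill matches disc: quill ∉ Right.
(i): quill matches disc: quill ∈ Upper.
(iii): Upper already has 2, so the rest are out.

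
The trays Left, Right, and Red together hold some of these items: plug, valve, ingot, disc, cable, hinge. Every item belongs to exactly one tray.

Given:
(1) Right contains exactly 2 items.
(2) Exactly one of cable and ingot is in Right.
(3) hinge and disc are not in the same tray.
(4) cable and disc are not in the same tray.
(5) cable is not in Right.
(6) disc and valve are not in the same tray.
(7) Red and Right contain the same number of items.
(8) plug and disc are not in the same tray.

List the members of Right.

Right = {disc, ingot}

From (5): cable ∉ Right.
(2) (exactly one): ingot ∈ Right.
Suppose plug ∈ Right: no assignment then satisfies all the clues, so plug ∉ Right.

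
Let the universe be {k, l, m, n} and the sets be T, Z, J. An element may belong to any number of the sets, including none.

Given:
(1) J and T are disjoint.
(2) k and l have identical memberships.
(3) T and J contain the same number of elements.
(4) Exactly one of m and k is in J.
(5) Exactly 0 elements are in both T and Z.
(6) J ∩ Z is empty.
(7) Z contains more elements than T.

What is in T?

T = {n}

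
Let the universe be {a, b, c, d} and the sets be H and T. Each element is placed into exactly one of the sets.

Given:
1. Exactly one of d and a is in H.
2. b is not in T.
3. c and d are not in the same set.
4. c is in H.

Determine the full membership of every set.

H = {a, b, c}; T = {d}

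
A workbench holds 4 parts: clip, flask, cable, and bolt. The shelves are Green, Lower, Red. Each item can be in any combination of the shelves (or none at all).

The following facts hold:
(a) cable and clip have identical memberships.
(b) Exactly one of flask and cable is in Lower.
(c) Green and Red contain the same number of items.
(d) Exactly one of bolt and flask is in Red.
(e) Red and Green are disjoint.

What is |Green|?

1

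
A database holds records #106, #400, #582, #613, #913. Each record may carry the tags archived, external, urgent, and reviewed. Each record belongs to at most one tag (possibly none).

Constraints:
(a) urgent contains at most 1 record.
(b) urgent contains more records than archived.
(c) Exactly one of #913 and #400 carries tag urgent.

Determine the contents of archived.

archived = {}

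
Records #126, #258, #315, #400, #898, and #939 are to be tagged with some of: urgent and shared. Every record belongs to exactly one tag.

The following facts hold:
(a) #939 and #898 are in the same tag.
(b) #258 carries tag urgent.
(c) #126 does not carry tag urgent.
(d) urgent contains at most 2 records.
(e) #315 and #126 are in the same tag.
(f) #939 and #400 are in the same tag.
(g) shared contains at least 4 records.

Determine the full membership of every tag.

urgent = {#258}; shared = {#126, #315, #400, #898, #939}

From (b): #258 ∈ urgent.
From (c): #126 ∉ urgent.
(e): #315 matches #126: #315 ∉ urgent.
Only one tag left: #126 ∈ shared.
Only one tag left: #315 ∈ shared.
Suppose #400 ∈ urgent: no assignment then satisfies all the clues, so #400 ∉ urgent.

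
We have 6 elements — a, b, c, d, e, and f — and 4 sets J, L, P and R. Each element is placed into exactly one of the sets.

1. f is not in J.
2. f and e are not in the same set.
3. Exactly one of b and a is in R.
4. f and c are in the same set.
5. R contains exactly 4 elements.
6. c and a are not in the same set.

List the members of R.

R = {b, c, d, f}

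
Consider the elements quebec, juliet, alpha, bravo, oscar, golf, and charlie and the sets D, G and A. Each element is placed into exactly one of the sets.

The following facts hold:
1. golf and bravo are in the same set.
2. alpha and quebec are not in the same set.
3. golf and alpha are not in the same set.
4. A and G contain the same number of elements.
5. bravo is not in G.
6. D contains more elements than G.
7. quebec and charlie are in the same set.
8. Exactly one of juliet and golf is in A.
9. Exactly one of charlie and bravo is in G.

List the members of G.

G = {charlie, quebec}

From (5): bravo ∉ G.
(1): golf matches bravo: golf ∉ G.
(9) (exactly one): charlie ∈ G.
(7): quebec matches charlie: quebec ∉ D.
(7): quebec matches charlie: quebec ∈ G.
(2): alpha ∉ G.
Suppose juliet ∈ G: no assignment then satisfies all the clues, so juliet ∉ G.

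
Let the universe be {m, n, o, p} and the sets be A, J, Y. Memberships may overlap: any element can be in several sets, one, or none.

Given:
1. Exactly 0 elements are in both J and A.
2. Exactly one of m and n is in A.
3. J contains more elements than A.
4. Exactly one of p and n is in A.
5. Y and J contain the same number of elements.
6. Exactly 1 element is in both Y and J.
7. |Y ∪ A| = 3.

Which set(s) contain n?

n: A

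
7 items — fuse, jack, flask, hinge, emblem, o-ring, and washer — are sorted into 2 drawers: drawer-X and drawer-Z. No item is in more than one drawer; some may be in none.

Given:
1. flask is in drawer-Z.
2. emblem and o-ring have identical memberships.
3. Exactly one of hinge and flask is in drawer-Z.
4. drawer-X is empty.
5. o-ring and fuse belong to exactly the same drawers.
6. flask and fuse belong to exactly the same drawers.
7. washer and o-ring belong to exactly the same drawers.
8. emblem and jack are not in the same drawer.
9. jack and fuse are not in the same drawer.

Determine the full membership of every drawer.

From (1): flask ∈ drawer-Z.
(3) (exactly one): hinge ∉ drawer-Z.
(4): drawer-X already has 0, so the rest are out.
(6): fuse matches flask: fuse ∈ drawer-Z.
(9): jack ∉ drawer-Z.
(5): o-ring matches fuse: o-ring ∈ drawer-Z.
(7): washer matches o-ring: washer ∈ drawer-Z.
(2): emblem matches o-ring: emblem ∈ drawer-Z.

drawer-X = {}; drawer-Z = {emblem, flask, fuse, o-ring, washer}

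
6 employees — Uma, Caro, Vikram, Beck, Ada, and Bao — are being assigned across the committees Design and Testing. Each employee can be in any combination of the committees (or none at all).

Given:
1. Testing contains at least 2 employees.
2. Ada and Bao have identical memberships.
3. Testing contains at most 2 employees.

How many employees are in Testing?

2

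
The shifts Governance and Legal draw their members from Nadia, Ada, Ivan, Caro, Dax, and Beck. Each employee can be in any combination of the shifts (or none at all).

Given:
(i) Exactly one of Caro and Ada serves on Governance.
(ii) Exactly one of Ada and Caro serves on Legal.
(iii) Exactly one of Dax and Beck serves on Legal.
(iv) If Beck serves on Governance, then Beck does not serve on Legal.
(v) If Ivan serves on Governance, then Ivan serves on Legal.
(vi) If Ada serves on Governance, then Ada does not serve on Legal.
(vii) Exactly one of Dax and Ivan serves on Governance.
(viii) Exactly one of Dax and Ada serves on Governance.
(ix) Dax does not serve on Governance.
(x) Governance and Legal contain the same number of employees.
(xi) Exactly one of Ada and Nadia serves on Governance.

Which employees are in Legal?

Legal = {Caro, Dax, Ivan}

From (ix): Dax ∉ Governance.
(vii) (exactly one): Ivan ∈ Governance.
(viii) (exactly one): Ada ∈ Governance.
(xi) (exactly one): Nadia ∉ Governance.
(i) (exactly one): Caro ∉ Governance.
(v): Ivan ∈ Legal.
(vi): Ada ∉ Legal.
(ii) (exactly one): Caro ∈ Legal.
Suppose Nadia ∈ Legal: no assignment then satisfies all the clues, so Nadia ∉ Legal.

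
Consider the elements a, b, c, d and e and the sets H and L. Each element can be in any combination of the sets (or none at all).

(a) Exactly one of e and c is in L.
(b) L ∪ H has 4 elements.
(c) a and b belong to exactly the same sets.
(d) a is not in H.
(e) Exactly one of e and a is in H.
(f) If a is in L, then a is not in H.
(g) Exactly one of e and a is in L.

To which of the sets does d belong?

d: none

From (d): a ∉ H.
(c): b matches a: b ∉ H.
(e) (exactly one): e ∈ H.
Suppose d ∈ H: no assignment then satisfies all the clues, so d ∉ H.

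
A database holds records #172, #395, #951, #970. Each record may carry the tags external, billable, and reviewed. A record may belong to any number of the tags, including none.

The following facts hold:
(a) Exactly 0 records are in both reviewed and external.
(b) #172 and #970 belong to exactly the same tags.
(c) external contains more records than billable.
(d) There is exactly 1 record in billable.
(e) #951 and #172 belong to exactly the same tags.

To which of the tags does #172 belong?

#172: external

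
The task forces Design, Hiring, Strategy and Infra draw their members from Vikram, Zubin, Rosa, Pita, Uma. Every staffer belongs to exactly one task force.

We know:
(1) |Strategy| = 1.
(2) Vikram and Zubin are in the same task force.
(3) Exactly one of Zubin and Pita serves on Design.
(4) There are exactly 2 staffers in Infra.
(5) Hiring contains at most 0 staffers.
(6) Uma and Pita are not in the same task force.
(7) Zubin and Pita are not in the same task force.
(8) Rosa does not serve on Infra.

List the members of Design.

Design = {Pita, Rosa}

From (8): Rosa ∉ Infra.
(5): Hiring already has 0, so the rest are out.
Suppose Vikram ∈ Design: no assignment then satisfies all the clues, so Vikram ∉ Design.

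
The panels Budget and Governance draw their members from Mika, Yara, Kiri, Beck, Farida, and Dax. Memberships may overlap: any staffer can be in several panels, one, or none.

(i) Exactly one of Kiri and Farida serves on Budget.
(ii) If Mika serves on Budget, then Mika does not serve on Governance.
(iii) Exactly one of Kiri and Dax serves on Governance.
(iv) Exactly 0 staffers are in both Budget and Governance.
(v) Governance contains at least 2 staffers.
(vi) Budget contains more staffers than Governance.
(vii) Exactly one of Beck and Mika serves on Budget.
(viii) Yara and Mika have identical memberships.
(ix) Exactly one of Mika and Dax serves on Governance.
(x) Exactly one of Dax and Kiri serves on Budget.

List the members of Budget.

Budget = {Kiri, Mika, Yara}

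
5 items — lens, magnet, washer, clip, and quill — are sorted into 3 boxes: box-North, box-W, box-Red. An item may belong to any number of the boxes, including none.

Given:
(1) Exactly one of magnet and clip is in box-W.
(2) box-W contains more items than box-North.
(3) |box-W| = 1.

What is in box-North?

box-North = {}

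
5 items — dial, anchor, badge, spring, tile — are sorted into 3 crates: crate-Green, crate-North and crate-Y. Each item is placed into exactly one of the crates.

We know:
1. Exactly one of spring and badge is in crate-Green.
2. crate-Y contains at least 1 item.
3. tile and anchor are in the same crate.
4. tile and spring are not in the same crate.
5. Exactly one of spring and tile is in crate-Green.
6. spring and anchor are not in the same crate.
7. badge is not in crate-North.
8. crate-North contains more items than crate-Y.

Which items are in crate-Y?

crate-Y = {badge}

From (7): badge ∉ crate-North.
Suppose dial ∈ crate-Y: no assignment then satisfies all the clues, so dial ∉ crate-Y.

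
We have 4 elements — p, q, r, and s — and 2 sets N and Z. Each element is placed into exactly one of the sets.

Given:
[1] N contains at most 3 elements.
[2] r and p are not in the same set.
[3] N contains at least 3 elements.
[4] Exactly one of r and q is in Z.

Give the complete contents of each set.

N = {p, q, s}; Z = {r}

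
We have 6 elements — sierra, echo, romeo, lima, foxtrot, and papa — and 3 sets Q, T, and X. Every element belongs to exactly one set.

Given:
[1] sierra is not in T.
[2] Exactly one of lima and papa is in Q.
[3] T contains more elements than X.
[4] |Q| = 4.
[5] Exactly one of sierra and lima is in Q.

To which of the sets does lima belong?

lima: T

From (1): sierra ∉ T.
Suppose lima ∈ Q: no assignment then satisfies all the clues, so lima ∉ Q.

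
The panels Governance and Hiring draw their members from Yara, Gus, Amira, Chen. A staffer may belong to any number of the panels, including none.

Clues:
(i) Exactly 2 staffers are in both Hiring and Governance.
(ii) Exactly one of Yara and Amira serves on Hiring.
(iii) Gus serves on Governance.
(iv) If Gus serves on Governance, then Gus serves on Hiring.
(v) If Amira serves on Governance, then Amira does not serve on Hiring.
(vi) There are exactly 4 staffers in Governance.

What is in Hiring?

From (iii): Gus ∈ Governance.
(iv): Gus ∈ Hiring.
(vi): only 4 candidates remain for Governance, so all are in.
(v): Amira ∉ Hiring.
(ii) (exactly one): Yara ∈ Hiring.
Suppose Chen ∈ Hiring: no assignment then satisfies all the clues, so Chen ∉ Hiring.

Hiring = {Gus, Yara}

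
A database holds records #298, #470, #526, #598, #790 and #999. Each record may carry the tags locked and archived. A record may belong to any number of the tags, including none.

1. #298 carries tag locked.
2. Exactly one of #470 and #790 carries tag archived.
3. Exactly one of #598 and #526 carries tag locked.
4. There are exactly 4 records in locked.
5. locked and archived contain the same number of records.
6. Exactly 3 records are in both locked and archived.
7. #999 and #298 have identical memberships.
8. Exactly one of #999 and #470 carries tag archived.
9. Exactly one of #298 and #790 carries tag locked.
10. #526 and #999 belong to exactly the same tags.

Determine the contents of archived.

archived = {#298, #526, #790, #999}

From (1): #298 ∈ locked.
(7): #999 matches #298: #999 ∈ locked.
(9) (exactly one): #790 ∉ locked.
(10): #526 matches #999: #526 ∈ locked.
(3) (exactly one): #598 ∉ locked.
(4): only 4 candidates remain for locked, so all are in.
Suppose #298 ∉ archived: no assignment then satisfies all the clues, so #298 ∈ archived.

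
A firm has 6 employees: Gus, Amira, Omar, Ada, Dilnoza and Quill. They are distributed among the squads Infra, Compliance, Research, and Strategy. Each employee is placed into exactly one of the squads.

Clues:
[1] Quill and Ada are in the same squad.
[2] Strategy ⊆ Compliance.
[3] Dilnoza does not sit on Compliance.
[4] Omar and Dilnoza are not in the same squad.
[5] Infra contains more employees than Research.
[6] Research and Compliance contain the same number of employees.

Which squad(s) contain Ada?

Ada: Infra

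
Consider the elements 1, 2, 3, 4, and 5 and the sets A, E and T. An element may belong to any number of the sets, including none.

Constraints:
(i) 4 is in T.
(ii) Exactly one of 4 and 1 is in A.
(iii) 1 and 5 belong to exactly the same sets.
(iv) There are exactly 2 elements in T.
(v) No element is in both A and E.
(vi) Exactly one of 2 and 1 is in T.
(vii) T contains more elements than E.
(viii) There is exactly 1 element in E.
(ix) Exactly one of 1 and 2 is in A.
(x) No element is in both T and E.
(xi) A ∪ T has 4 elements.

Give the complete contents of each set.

A = {1, 5}; E = {3}; T = {2, 4}

From (i): 4 ∈ T.
(x) (disjoint): 4 ∉ E.
Suppose 1 ∉ A: no assignment then satisfies all the clues, so 1 ∈ A.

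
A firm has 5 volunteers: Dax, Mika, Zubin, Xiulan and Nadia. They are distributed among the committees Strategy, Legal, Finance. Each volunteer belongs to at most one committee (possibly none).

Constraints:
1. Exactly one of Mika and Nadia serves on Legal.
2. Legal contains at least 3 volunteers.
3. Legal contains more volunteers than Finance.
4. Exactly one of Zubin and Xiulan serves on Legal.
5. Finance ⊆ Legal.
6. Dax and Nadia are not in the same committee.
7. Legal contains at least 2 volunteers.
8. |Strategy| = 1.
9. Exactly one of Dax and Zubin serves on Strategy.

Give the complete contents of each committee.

Strategy = {Zubin}; Legal = {Dax, Mika, Xiulan}; Finance = {}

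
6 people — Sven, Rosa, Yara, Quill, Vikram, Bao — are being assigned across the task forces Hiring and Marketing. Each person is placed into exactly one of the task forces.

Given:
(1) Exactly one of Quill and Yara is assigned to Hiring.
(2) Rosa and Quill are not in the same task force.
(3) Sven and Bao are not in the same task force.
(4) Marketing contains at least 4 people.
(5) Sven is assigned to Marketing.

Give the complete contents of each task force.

Hiring = {Bao, Quill}; Marketing = {Rosa, Sven, Vikram, Yara}

From (5): Sven ∈ Marketing.
(3): Bao ∉ Marketing.
Only one task force left: Bao ∈ Hiring.
Suppose Rosa ∈ Hiring: no assignment then satisfies all the clues, so Rosa ∉ Hiring.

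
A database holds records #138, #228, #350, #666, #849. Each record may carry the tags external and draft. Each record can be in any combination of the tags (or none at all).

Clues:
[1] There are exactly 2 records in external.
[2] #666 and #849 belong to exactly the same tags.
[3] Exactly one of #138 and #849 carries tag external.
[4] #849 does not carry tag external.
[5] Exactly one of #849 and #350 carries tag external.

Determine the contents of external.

external = {#138, #350}

From (4): #849 ∉ external.
(2): #666 matches #849: #666 ∉ external.
(3) (exactly one): #138 ∈ external.
(5) (exactly one): #350 ∈ external.
(1): external already has 2, so the rest are out.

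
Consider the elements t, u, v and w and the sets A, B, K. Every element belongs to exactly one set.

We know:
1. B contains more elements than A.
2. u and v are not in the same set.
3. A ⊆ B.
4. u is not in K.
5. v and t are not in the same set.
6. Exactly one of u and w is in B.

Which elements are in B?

B = {t, u}

From (4): u ∉ K.
Suppose t ∉ B: no assignment then satisfies all the clues, so t ∈ B.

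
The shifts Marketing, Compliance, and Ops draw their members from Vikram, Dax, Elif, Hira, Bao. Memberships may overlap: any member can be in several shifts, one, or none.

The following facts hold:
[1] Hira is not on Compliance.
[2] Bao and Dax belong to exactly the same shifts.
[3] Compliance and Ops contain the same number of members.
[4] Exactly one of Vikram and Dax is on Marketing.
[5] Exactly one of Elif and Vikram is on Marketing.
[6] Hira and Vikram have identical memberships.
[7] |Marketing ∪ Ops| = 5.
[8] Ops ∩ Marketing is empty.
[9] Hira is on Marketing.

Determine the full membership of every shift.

Marketing = {Hira, Vikram}; Compliance = {Bao, Dax, Elif}; Ops = {Bao, Dax, Elif}

From (1): Hira ∉ Compliance.
From (9): Hira ∈ Marketing.
(6): Vikram matches Hira: Vikram ∈ Marketing.
(6): Vikram matches Hira: Vikram ∉ Compliance.
(8) (disjoint): Vikram ∉ Ops.
(8) (disjoint): Hira ∉ Ops.
(4) (exactly one): Dax ∉ Marketing.
(5) (exactly one): Elif ∉ Marketing.
(2): Bao matches Dax: Bao ∉ Marketing.
Suppose Dax ∉ Compliance: no assignment then satisfies all the clues, so Dax ∈ Compliance.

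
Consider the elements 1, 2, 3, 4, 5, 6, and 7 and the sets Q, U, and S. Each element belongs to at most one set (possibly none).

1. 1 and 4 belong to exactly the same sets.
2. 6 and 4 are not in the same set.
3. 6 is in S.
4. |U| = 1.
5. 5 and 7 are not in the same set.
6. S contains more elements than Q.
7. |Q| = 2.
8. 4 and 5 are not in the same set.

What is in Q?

Q = {1, 4}

From (3): 6 ∈ S.
(2): 4 ∉ S.
(1): 1 matches 4: 1 ∉ S.
Suppose 1 ∉ Q: no assignment then satisfies all the clues, so 1 ∈ Q.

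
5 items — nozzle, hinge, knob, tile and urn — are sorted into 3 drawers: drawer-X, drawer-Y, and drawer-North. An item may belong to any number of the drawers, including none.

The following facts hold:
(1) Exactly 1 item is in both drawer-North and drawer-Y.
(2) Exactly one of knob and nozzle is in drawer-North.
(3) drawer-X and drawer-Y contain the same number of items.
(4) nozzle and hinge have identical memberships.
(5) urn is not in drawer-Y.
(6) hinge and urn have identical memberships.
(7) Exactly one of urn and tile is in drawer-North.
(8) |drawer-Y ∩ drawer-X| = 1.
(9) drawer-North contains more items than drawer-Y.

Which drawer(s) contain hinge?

hinge: none

From (5): urn ∉ drawer-Y.
(6): hinge matches urn: hinge ∉ drawer-Y.
(4): nozzle matches hinge: nozzle ∉ drawer-Y.
Suppose hinge ∈ drawer-X: no assignment then satisfies all the clues, so hinge ∉ drawer-X.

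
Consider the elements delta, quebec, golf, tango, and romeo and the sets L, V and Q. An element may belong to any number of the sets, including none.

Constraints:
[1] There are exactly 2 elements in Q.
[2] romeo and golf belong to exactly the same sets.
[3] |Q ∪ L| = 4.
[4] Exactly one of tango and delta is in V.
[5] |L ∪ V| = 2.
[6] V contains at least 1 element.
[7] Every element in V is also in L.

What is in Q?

Q = {golf, romeo}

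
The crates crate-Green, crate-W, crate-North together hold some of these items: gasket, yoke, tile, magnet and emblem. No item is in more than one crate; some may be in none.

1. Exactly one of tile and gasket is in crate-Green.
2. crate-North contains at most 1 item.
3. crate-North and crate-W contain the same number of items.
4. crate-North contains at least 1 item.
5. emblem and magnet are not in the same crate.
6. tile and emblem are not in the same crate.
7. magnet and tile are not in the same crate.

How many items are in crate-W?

1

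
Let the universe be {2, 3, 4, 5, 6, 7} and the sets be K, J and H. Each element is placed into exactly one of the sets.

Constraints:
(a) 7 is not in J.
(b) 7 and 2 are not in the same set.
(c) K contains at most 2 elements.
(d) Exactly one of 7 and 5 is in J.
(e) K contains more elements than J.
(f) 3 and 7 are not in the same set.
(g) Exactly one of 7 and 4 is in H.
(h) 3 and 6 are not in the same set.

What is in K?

K = {6, 7}

From (a): 7 ∉ J.
(d) (exactly one): 5 ∈ J.
Suppose 2 ∈ K: no assignment then satisfies all the clues, so 2 ∉ K.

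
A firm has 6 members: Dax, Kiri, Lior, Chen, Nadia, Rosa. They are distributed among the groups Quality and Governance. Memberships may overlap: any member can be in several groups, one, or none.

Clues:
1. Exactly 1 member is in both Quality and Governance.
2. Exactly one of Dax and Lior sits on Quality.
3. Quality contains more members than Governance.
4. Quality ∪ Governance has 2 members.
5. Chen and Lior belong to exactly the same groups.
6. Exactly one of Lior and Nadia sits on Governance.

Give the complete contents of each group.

Quality = {Dax, Nadia}; Governance = {Nadia}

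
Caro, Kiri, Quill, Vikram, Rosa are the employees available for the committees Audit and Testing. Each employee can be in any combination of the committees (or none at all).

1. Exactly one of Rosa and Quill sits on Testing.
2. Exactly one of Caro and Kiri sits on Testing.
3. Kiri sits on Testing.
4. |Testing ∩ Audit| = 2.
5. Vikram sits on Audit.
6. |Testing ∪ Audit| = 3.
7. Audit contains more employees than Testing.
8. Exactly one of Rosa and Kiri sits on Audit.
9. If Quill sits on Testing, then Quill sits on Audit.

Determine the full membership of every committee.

Audit = {Kiri, Quill, Vikram}; Testing = {Kiri, Quill}

From (3): Kiri ∈ Testing.
From (5): Vikram ∈ Audit.
(2) (exactly one): Caro ∉ Testing.
Suppose Caro ∈ Audit: no assignment then satisfies all the clues, so Caro ∉ Audit.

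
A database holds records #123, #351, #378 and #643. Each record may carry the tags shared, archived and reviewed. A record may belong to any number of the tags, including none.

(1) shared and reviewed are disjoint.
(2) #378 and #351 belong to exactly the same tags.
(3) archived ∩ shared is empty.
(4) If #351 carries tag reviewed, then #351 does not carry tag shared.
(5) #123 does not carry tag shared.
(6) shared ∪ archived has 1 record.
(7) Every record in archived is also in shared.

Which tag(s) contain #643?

From (5): #123 ∉ shared.
(7) contrapositive: #123 ∉ archived.
Suppose #643 ∉ shared: no assignment then satisfies all the clues, so #643 ∈ shared.

#643: shared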